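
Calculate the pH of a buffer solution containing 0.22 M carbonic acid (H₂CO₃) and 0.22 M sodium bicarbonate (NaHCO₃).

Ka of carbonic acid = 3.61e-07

pKa = -log(3.61e-07) = 6.44. pH = pKa + log([A⁻]/[HA]) = 6.44 + log(0.22/0.22)

pH = 6.44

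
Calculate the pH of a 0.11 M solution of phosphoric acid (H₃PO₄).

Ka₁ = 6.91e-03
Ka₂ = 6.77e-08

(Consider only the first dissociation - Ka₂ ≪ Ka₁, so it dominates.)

First dissociation dominates. From Ka₁ = [H⁺][HA⁻]/[H₂A], x² + Ka₁·x − Ka₁·C = 0 with C = 0.11 M and Ka₁ = 6.91e-03. Solving: [H⁺] = (−Ka₁ + √(Ka₁² + 4·Ka₁·C)) / 2 = 2.4331e-02 M. pH = -log(2.4331e-02) = 1.61.

pH = 1.61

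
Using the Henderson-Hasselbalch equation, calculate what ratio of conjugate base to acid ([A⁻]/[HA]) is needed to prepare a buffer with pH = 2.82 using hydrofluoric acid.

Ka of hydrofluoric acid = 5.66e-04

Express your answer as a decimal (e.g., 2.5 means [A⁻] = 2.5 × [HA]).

pKa = -log(5.66e-04) = 3.2472. pH = pKa + log([A⁻]/[HA]), so log([A⁻]/[HA]) = pH − pKa = 2.82 − 3.2472 = -0.4272. [A⁻]/[HA] = 10^(-0.4272) = 0.374

[A⁻]/[HA] = 0.374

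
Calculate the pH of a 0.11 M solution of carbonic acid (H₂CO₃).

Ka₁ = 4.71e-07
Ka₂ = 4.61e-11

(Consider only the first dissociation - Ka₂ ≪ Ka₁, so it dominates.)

First dissociation dominates. From Ka₁ = [H⁺][HA⁻]/[H₂A], x² + Ka₁·x − Ka₁·C = 0 with C = 0.11 M and Ka₁ = 4.71e-07. Solving: [H⁺] = (−Ka₁ + √(Ka₁² + 4·Ka₁·C)) / 2 = 2.2738e-04 M. pH = -log(2.2738e-04) = 3.64.

pH = 3.64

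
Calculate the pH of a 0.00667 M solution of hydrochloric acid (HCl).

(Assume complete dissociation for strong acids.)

[H⁺] = 0.00667 M for strong acid. pH = -log[H⁺] = -log(0.00667)

pH = 2.18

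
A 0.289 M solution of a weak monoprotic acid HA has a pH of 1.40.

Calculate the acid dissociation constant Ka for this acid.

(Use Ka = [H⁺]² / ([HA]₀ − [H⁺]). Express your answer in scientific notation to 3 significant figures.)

[H⁺] = 10^(−pH) = 10^(−1.40) = 3.981e-02 M. For HA ⇌ H⁺ + A⁻, Ka = [H⁺][A⁻]/[HA] = [H⁺]² / ([HA]₀ − [H⁺]) = (3.981e-02)² / (0.289 − 3.981e-02) = 6.36e-03.

K_a = 6.36e-03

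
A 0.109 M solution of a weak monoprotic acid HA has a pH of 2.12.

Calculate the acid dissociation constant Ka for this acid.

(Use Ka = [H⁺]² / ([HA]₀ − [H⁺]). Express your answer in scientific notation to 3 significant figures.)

[H⁺] = 10^(−pH) = 10^(−2.12) = 7.586e-03 M. For HA ⇌ H⁺ + A⁻, Ka = [H⁺][A⁻]/[HA] = [H⁺]² / ([HA]₀ − [H⁺]) = (7.586e-03)² / (0.109 − 7.586e-03) = 5.67e-04.

K_a = 5.67e-04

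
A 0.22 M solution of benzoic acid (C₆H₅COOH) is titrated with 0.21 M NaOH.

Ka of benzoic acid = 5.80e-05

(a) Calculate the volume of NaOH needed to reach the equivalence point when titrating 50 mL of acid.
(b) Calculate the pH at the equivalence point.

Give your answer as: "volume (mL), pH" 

moles acid = 0.22 × 50/1000 = 0.011 mol; V_base = moles/0.21 × 1000 = 52.4 mL. At equivalence only the conjugate base is present: [A⁻] = 0.011/0.102 = 1.0744e-01 M. Kb = Kw/Ka = 1.72e-10; [OH⁻] = √(Kb × [A⁻]) = 4.3040e-06; pOH = 5.37; pH = 14 - pOH = 8.63.

V = 52.4 mL, pH = 8.63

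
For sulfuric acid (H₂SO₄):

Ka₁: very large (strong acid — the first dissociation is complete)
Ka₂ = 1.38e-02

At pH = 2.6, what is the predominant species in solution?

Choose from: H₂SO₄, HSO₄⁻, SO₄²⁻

The first dissociation is complete, so H₂SO₄ itself is never the predominant species in water; pKa₂ = -log(1.38e-02) = 1.86. For a polyprotic acid the predominant species crosses at each pKa: below pKa_n the protonated form dominates, above it the deprotonated form does. At pH = 2.6, the predominant species is SO₄²⁻.

SO₄²⁻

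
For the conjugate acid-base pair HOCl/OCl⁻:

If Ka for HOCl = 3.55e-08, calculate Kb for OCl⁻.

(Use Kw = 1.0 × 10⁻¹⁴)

For a conjugate pair Ka × Kb = Kw, so Kb = Kw/Ka = 1.0 × 10⁻¹⁴ / 3.55e-08 = 2.82e-07.

K_b = 2.82e-07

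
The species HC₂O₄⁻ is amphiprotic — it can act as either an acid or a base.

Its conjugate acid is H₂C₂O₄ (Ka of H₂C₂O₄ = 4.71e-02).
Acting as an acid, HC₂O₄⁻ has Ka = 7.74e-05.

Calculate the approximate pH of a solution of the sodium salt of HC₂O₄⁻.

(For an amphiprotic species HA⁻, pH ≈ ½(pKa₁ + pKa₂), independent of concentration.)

pKa₁ = -log(4.71e-02) = 1.33; pKa₂ = -log(7.74e-05) = 4.11. For an amphiprotic species, pH ≈ ½(pKa₁ + pKa₂) = ½(1.33 + 4.11) = 2.72.

pH = 2.72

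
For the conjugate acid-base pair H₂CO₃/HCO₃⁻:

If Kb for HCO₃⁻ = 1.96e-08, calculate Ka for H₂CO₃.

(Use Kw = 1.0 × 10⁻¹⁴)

For a conjugate pair Ka × Kb = Kw, so Ka = Kw/Kb = 1.0 × 10⁻¹⁴ / 1.96e-08 = 5.10e-07.

K_a = 5.10e-07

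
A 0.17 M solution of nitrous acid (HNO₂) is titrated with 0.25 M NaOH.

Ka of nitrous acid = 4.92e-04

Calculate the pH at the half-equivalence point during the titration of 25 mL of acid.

At half-equivalence [HA] = [A⁻], so Henderson-Hasselbalch gives pH = pKa = -log(4.92e-04) = 3.31.

pH = pKa = 3.31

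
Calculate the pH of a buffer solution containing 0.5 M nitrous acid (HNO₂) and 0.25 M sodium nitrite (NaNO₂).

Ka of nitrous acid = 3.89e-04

pKa = -log(3.89e-04) = 3.41. pH = pKa + log([A⁻]/[HA]) = 3.41 + log(0.25/0.5)

pH = 3.11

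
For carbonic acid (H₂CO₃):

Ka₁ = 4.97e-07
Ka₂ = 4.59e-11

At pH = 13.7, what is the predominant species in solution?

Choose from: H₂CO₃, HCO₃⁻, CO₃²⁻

pKa₁ = 6.30, pKa₂ = 10.34. For a polyprotic acid the predominant species crosses at each pKa: below pKa_n the protonated form dominates, above it the deprotonated form does. At pH = 13.7, the predominant species is CO₃²⁻.

CO₃²⁻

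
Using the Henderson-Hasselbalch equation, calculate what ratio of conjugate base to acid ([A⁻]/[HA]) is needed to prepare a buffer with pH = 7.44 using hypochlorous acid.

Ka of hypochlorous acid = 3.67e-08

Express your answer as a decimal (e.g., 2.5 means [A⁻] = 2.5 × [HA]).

pKa = -log(3.67e-08) = 7.4353. pH = pKa + log([A⁻]/[HA]), so log([A⁻]/[HA]) = pH − pKa = 7.44 − 7.4353 = 0.0047. [A⁻]/[HA] = 10^(0.0047) = 1.01

[A⁻]/[HA] = 1.01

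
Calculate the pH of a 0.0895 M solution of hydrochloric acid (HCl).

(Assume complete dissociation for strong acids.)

[H⁺] = 0.0895 M for strong acid. pH = -log[H⁺] = -log(0.0895)

pH = 1.05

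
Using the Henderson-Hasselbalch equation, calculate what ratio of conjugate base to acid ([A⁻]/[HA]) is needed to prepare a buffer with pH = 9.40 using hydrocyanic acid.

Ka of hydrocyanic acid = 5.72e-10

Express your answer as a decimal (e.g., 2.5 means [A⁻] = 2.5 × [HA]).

pKa = -log(5.72e-10) = 9.2426. pH = pKa + log([A⁻]/[HA]), so log([A⁻]/[HA]) = pH − pKa = 9.40 − 9.2426 = 0.1574. [A⁻]/[HA] = 10^(0.1574) = 1.44

[A⁻]/[HA] = 1.44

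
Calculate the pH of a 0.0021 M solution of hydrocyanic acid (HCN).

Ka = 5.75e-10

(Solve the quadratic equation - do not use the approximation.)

x² + Ka×x - Ka×C = 0. Using quadratic formula: [H⁺] = 1.0986e-06

pH = 5.96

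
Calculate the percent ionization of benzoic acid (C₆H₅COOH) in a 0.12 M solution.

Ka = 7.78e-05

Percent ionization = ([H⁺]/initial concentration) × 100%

Using Ka equilibrium: x² + Ka×x - Ka×C = 0. Solving: [H⁺] = 3.0168e-03. Percent = (3.0168e-03/0.12) × 100

Percent ionization = 2.51%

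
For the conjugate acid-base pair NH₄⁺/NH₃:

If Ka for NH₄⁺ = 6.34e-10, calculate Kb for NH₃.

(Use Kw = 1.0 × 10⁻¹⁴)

For a conjugate pair Ka × Kb = Kw, so Kb = Kw/Ka = 1.0 × 10⁻¹⁴ / 6.34e-10 = 1.58e-05.

K_b = 1.58e-05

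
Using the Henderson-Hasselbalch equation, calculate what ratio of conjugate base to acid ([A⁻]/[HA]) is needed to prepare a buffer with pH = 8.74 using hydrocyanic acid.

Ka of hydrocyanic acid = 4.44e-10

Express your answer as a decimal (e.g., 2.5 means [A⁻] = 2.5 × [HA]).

pKa = -log(4.44e-10) = 9.3526. pH = pKa + log([A⁻]/[HA]), so log([A⁻]/[HA]) = pH − pKa = 8.74 − 9.3526 = -0.6126. [A⁻]/[HA] = 10^(-0.6126) = 0.244

[A⁻]/[HA] = 0.244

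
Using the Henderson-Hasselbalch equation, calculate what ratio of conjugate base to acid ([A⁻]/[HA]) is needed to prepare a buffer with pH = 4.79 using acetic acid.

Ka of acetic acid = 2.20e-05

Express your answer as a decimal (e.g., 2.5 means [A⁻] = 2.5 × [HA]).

pKa = -log(2.20e-05) = 4.6576. pH = pKa + log([A⁻]/[HA]), so log([A⁻]/[HA]) = pH − pKa = 4.79 − 4.6576 = 0.1324. [A⁻]/[HA] = 10^(0.1324) = 1.36

[A⁻]/[HA] = 1.36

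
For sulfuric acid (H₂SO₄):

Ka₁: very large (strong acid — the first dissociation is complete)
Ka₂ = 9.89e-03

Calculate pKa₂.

pKa₂ = -log(Ka₂) = -log(9.89e-03) = 2.00.

pK_{a2} = 2.00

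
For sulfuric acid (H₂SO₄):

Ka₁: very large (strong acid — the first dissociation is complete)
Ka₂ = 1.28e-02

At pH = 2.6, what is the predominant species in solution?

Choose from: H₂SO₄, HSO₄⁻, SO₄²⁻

The first dissociation is complete, so H₂SO₄ itself is never the predominant species in water; pKa₂ = -log(1.28e-02) = 1.89. For a polyprotic acid the predominant species crosses at each pKa: below pKa_n the protonated form dominates, above it the deprotonated form does. At pH = 2.6, the predominant species is SO₄²⁻.

SO₄²⁻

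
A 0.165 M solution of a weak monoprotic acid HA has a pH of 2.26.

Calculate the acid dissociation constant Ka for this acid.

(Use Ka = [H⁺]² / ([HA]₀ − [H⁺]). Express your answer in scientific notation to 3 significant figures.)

[H⁺] = 10^(−pH) = 10^(−2.26) = 5.495e-03 M. For HA ⇌ H⁺ + A⁻, Ka = [H⁺][A⁻]/[HA] = [H⁺]² / ([HA]₀ − [H⁺]) = (5.495e-03)² / (0.165 − 5.495e-03) = 1.89e-04.

K_a = 1.89e-04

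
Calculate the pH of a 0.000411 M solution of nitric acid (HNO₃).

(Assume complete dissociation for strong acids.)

[H⁺] = 0.000411 M for strong acid. pH = -log[H⁺] = -log(0.000411)

pH = 3.39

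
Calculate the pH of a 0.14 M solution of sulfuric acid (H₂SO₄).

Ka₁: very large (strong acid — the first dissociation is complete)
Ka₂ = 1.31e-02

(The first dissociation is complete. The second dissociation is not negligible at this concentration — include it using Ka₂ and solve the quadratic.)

First dissociation is complete: [H⁺]₀ = [HSO₄⁻]₀ = C = 0.14 M. Second dissociation HSO₄⁻ ⇌ H⁺ + SO₄²⁻: let x = [SO₄²⁻]. Ka₂ = (C + x)·x / (C − x) = 1.31e-02 → x² + (C + Ka₂)·x − Ka₂·C = 0 → x² + 0.15310·x − 1.834e-03 = 0. x = (−0.15310 + √(0.15310² + 4 × 1.834e-03)) / 2 = 1.1165e-02 M. [H⁺] = C + x = 0.14 + 1.1165e-02 = 1.5116e-01 M. pH = -log(1.5116e-01) = 0.82.

pH = 0.82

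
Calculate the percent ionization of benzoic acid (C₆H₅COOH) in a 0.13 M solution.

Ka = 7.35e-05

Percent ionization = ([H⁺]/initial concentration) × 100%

Using Ka equilibrium: x² + Ka×x - Ka×C = 0. Solving: [H⁺] = 3.0546e-03. Percent = (3.0546e-03/0.13) × 100

Percent ionization = 2.35%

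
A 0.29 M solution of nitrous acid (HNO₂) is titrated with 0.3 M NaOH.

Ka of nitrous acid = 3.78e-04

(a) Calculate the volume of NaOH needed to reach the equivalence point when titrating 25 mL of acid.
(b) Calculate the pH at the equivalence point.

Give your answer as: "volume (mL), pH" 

moles acid = 0.29 × 25/1000 = 0.00725 mol; V_base = moles/0.3 × 1000 = 24.2 mL. At equivalence only the conjugate base is present: [A⁻] = 0.00725/0.049 = 1.4746e-01 M. Kb = Kw/Ka = 2.65e-11; [OH⁻] = √(Kb × [A⁻]) = 1.9751e-06; pOH = 5.70; pH = 14 - pOH = 8.30.

V = 24.2 mL, pH = 8.30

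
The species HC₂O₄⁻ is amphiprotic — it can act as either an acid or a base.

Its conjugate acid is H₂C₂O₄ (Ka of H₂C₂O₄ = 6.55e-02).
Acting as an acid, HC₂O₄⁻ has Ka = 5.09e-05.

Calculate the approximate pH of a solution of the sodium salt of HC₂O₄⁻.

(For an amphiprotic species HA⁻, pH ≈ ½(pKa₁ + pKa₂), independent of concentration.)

pKa₁ = -log(6.55e-02) = 1.18; pKa₂ = -log(5.09e-05) = 4.29. For an amphiprotic species, pH ≈ ½(pKa₁ + pKa₂) = ½(1.18 + 4.29) = 2.74.

pH = 2.74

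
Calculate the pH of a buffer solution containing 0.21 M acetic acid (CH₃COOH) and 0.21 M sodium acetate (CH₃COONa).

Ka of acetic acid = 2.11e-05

pKa = -log(2.11e-05) = 4.68. pH = pKa + log([A⁻]/[HA]) = 4.68 + log(0.21/0.21)

pH = 4.68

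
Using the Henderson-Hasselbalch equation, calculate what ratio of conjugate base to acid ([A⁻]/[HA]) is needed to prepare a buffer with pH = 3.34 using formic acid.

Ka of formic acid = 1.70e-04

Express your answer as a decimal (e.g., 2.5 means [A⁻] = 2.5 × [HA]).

pKa = -log(1.70e-04) = 3.7696. pH = pKa + log([A⁻]/[HA]), so log([A⁻]/[HA]) = pH − pKa = 3.34 − 3.7696 = -0.4296. [A⁻]/[HA] = 10^(-0.4296) = 0.372

[A⁻]/[HA] = 0.372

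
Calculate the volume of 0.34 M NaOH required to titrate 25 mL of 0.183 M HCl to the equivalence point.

At equivalence: moles acid = moles base. moles HCl = 0.183 × 25/1000 = 0.004575 mol. V_base = moles / 0.34 × 1000 = 13.5 mL.

V_{base} = 13.5 mL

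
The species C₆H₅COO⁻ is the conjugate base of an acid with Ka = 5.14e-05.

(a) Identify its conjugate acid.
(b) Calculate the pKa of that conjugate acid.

(a) The conjugate acid is formed by adding one H⁺ to C₆H₅COO⁻, giving C₆H₅COOH. (b) pKa = -log(Ka) = -log(5.14e-05) = 4.29.

Conjugate acid: C₆H₅COOH; pK_a = 4.29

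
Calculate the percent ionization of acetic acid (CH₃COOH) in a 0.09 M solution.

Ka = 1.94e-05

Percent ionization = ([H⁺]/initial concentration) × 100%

Using Ka equilibrium: x² + Ka×x - Ka×C = 0. Solving: [H⁺] = 1.3117e-03. Percent = (1.3117e-03/0.09) × 100

Percent ionization = 1.46%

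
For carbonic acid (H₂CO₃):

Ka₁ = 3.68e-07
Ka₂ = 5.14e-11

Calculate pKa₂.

pKa₂ = -log(Ka₂) = -log(5.14e-11) = 10.29.

pK_{a2} = 10.29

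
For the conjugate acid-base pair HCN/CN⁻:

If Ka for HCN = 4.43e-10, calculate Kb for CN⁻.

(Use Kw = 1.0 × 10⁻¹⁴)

For a conjugate pair Ka × Kb = Kw, so Kb = Kw/Ka = 1.0 × 10⁻¹⁴ / 4.43e-10 = 2.26e-05.

K_b = 2.26e-05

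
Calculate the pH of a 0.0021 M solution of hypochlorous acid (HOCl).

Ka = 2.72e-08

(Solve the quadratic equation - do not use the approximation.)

x² + Ka×x - Ka×C = 0. Using quadratic formula: [H⁺] = 7.5442e-06

pH = 5.12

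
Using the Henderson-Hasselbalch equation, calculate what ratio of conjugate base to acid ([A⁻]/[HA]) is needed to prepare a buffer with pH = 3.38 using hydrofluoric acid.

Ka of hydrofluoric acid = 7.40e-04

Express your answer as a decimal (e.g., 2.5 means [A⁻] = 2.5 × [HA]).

pKa = -log(7.40e-04) = 3.1308. pH = pKa + log([A⁻]/[HA]), so log([A⁻]/[HA]) = pH − pKa = 3.38 − 3.1308 = 0.2492. [A⁻]/[HA] = 10^(0.2492) = 1.78

[A⁻]/[HA] = 1.78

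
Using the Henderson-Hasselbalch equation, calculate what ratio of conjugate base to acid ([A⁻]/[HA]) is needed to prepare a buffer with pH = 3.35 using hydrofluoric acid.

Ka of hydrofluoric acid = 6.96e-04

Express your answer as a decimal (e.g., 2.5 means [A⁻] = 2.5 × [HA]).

pKa = -log(6.96e-04) = 3.1574. pH = pKa + log([A⁻]/[HA]), so log([A⁻]/[HA]) = pH − pKa = 3.35 − 3.1574 = 0.1926. [A⁻]/[HA] = 10^(0.1926) = 1.56

[A⁻]/[HA] = 1.56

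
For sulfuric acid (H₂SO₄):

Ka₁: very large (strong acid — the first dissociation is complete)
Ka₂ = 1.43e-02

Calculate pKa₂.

pKa₂ = -log(Ka₂) = -log(1.43e-02) = 1.84.

pK_{a2} = 1.84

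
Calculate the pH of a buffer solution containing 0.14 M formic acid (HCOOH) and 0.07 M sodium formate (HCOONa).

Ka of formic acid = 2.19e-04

pKa = -log(2.19e-04) = 3.66. pH = pKa + log([A⁻]/[HA]) = 3.66 + log(0.07/0.14)

pH = 3.36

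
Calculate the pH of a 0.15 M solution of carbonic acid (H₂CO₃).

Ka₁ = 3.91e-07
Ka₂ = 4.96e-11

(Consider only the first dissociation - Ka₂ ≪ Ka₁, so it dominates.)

First dissociation dominates. From Ka₁ = [H⁺][HA⁻]/[H₂A], x² + Ka₁·x − Ka₁·C = 0 with C = 0.15 M and Ka₁ = 3.91e-07. Solving: [H⁺] = (−Ka₁ + √(Ka₁² + 4·Ka₁·C)) / 2 = 2.4198e-04 M. pH = -log(2.4198e-04) = 3.62.

pH = 3.62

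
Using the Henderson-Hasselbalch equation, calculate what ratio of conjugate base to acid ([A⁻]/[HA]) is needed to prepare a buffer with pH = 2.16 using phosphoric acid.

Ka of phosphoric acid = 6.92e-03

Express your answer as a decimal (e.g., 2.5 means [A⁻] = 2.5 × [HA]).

pKa = -log(6.92e-03) = 2.1599. pH = pKa + log([A⁻]/[HA]), so log([A⁻]/[HA]) = pH − pKa = 2.16 − 2.1599 = 0.0001. [A⁻]/[HA] = 10^(0.0001) = 1.00

[A⁻]/[HA] = 1.00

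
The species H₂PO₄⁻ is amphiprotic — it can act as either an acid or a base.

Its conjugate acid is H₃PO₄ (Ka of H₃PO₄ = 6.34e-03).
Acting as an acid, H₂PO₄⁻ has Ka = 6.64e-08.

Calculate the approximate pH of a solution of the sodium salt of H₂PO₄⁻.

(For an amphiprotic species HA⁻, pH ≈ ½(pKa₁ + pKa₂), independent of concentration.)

pKa₁ = -log(6.34e-03) = 2.20; pKa₂ = -log(6.64e-08) = 7.18. For an amphiprotic species, pH ≈ ½(pKa₁ + pKa₂) = ½(2.20 + 7.18) = 4.69.

pH = 4.69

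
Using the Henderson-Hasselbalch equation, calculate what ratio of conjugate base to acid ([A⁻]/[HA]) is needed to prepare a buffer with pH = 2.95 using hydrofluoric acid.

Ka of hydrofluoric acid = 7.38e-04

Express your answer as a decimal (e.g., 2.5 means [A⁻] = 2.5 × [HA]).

pKa = -log(7.38e-04) = 3.1319. pH = pKa + log([A⁻]/[HA]), so log([A⁻]/[HA]) = pH − pKa = 2.95 − 3.1319 = -0.1819. [A⁻]/[HA] = 10^(-0.1819) = 0.658

[A⁻]/[HA] = 0.658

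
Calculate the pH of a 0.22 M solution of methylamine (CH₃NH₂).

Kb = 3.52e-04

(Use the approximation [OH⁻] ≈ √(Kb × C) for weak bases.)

[OH⁻] = √(Kb × C) = √(3.52e-04 × 0.22) = 8.8000e-03. pOH = 2.06, pH = 14 - pOH

pH = 11.94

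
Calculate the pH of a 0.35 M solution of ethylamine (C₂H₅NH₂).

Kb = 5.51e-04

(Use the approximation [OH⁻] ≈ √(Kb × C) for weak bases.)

[OH⁻] = √(Kb × C) = √(5.51e-04 × 0.35) = 1.3887e-02. pOH = 1.86, pH = 14 - pOH

pH = 12.14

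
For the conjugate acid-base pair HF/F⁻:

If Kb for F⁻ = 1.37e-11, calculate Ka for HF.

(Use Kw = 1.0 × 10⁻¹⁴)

For a conjugate pair Ka × Kb = Kw, so Ka = Kw/Kb = 1.0 × 10⁻¹⁴ / 1.37e-11 = 7.30e-04.

K_a = 7.30e-04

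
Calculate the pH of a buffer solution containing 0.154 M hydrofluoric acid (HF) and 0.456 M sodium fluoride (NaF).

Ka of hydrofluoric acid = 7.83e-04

pKa = -log(7.83e-04) = 3.11. pH = pKa + log([A⁻]/[HA]) = 3.11 + log(0.456/0.154)

pH = 3.58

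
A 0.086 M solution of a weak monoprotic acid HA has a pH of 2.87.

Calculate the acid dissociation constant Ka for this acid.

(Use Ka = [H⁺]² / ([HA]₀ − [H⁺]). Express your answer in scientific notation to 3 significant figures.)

[H⁺] = 10^(−pH) = 10^(−2.87) = 1.349e-03 M. For HA ⇌ H⁺ + A⁻, Ka = [H⁺][A⁻]/[HA] = [H⁺]² / ([HA]₀ − [H⁺]) = (1.349e-03)² / (0.086 − 1.349e-03) = 2.15e-05.

K_a = 2.15e-05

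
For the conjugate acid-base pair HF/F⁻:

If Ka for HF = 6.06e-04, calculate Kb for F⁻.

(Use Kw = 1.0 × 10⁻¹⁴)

For a conjugate pair Ka × Kb = Kw, so Kb = Kw/Ka = 1.0 × 10⁻¹⁴ / 6.06e-04 = 1.65e-11.

K_b = 1.65e-11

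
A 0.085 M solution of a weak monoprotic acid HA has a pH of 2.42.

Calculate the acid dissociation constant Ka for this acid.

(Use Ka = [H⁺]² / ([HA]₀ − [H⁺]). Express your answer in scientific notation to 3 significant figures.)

[H⁺] = 10^(−pH) = 10^(−2.42) = 3.802e-03 M. For HA ⇌ H⁺ + A⁻, Ka = [H⁺][A⁻]/[HA] = [H⁺]² / ([HA]₀ − [H⁺]) = (3.802e-03)² / (0.085 − 3.802e-03) = 1.78e-04.

K_a = 1.78e-04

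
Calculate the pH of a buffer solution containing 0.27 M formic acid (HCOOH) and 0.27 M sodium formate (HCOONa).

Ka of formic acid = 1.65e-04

pKa = -log(1.65e-04) = 3.78. pH = pKa + log([A⁻]/[HA]) = 3.78 + log(0.27/0.27)

pH = 3.78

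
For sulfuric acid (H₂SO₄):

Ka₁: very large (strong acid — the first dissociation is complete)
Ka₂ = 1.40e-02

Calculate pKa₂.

pKa₂ = -log(Ka₂) = -log(1.40e-02) = 1.85.

pK_{a2} = 1.85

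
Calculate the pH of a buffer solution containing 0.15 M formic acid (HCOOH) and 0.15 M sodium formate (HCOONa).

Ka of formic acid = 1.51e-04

pKa = -log(1.51e-04) = 3.82. pH = pKa + log([A⁻]/[HA]) = 3.82 + log(0.15/0.15)

pH = 3.82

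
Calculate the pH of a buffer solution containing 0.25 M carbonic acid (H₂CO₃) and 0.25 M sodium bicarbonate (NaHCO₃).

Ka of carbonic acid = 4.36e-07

pKa = -log(4.36e-07) = 6.36. pH = pKa + log([A⁻]/[HA]) = 6.36 + log(0.25/0.25)

pH = 6.36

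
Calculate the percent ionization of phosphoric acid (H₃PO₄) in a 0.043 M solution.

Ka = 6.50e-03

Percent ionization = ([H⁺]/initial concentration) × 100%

Using Ka equilibrium: x² + Ka×x - Ka×C = 0. Solving: [H⁺] = 1.3781e-02. Percent = (1.3781e-02/0.043) × 100

Percent ionization = 32%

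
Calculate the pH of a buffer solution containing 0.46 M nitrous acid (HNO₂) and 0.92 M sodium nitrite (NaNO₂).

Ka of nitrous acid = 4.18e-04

pKa = -log(4.18e-04) = 3.38. pH = pKa + log([A⁻]/[HA]) = 3.38 + log(0.92/0.46)

pH = 3.68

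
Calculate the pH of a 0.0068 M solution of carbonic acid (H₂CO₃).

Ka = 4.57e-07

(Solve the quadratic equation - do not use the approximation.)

x² + Ka×x - Ka×C = 0. Using quadratic formula: [H⁺] = 5.5518e-05

pH = 4.26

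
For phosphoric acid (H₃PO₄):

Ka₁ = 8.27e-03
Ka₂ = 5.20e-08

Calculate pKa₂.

pKa₂ = -log(Ka₂) = -log(5.20e-08) = 7.28.

pK_{a2} = 7.28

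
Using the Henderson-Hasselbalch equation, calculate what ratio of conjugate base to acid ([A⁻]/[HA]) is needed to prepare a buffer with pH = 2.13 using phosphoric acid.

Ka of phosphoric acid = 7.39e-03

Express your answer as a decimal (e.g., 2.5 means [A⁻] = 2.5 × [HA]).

pKa = -log(7.39e-03) = 2.1314. pH = pKa + log([A⁻]/[HA]), so log([A⁻]/[HA]) = pH − pKa = 2.13 − 2.1314 = -0.0014. [A⁻]/[HA] = 10^(-0.0014) = 0.997

[A⁻]/[HA] = 0.997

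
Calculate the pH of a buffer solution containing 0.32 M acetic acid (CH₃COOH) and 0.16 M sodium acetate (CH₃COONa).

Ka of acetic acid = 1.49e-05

pKa = -log(1.49e-05) = 4.83. pH = pKa + log([A⁻]/[HA]) = 4.83 + log(0.16/0.32)

pH = 4.53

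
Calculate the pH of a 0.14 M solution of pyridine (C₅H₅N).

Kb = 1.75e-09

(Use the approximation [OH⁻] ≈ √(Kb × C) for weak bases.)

[OH⁻] = √(Kb × C) = √(1.75e-09 × 0.14) = 1.5652e-05. pOH = 4.81, pH = 14 - pOH

pH = 9.19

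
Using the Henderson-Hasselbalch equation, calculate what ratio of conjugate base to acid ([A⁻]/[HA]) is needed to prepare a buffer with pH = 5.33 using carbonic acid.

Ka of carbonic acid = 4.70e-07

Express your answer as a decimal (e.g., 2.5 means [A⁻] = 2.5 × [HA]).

pKa = -log(4.70e-07) = 6.3279. pH = pKa + log([A⁻]/[HA]), so log([A⁻]/[HA]) = pH − pKa = 5.33 − 6.3279 = -0.9979. [A⁻]/[HA] = 10^(-0.9979) = 0.100

[A⁻]/[HA] = 0.100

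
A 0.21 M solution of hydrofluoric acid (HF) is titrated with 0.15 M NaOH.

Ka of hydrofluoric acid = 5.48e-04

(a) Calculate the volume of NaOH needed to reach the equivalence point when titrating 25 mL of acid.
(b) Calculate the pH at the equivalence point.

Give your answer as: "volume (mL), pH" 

moles acid = 0.21 × 25/1000 = 0.00525 mol; V_base = moles/0.15 × 1000 = 35.0 mL. At equivalence only the conjugate base is present: [A⁻] = 0.00525/0.060 = 8.7500e-02 M. Kb = Kw/Ka = 1.82e-11; [OH⁻] = √(Kb × [A⁻]) = 1.2636e-06; pOH = 5.90; pH = 14 - pOH = 8.10.

V = 35.0 mL, pH = 8.10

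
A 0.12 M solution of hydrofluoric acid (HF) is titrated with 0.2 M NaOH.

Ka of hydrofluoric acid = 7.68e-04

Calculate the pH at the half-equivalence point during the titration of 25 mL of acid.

At half-equivalence [HA] = [A⁻], so Henderson-Hasselbalch gives pH = pKa = -log(7.68e-04) = 3.11.

pH = pKa = 3.11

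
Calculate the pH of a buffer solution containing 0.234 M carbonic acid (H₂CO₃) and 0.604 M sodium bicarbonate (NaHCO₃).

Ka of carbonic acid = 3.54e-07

pKa = -log(3.54e-07) = 6.45. pH = pKa + log([A⁻]/[HA]) = 6.45 + log(0.604/0.234)

pH = 6.86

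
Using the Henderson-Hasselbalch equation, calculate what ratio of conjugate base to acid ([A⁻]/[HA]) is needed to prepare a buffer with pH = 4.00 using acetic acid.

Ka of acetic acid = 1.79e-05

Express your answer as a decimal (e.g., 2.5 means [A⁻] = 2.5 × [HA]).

pKa = -log(1.79e-05) = 4.7471. pH = pKa + log([A⁻]/[HA]), so log([A⁻]/[HA]) = pH − pKa = 4.00 − 4.7471 = -0.7471. [A⁻]/[HA] = 10^(-0.7471) = 0.179

[A⁻]/[HA] = 0.179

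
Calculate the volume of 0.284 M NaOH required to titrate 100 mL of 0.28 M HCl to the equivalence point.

At equivalence: moles acid = moles base. moles HCl = 0.28 × 100/1000 = 0.028 mol. V_base = moles / 0.284 × 1000 = 98.6 mL.

V_{base} = 98.6 mL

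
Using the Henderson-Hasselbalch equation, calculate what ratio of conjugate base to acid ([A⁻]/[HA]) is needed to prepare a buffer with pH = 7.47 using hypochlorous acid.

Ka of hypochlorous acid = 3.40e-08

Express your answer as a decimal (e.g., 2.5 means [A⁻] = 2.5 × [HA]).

pKa = -log(3.40e-08) = 7.4685. pH = pKa + log([A⁻]/[HA]), so log([A⁻]/[HA]) = pH − pKa = 7.47 − 7.4685 = 0.0015. [A⁻]/[HA] = 10^(0.0015) = 1.00

[A⁻]/[HA] = 1.00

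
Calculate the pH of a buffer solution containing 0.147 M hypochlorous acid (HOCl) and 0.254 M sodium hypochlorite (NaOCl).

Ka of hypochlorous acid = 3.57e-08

pKa = -log(3.57e-08) = 7.45. pH = pKa + log([A⁻]/[HA]) = 7.45 + log(0.254/0.147)

pH = 7.68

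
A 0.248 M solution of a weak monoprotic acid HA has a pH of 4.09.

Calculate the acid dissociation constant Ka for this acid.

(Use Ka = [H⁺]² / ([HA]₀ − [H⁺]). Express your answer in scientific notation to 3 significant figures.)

[H⁺] = 10^(−pH) = 10^(−4.09) = 8.128e-05 M. For HA ⇌ H⁺ + A⁻, Ka = [H⁺][A⁻]/[HA] = [H⁺]² / ([HA]₀ − [H⁺]) = (8.128e-05)² / (0.248 − 8.128e-05) = 2.66e-08.

K_a = 2.66e-08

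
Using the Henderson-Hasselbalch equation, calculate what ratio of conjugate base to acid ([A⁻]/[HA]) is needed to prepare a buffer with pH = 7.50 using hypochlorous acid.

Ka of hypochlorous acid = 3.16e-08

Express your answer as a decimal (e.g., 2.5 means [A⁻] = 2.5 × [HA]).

pKa = -log(3.16e-08) = 7.5003. pH = pKa + log([A⁻]/[HA]), so log([A⁻]/[HA]) = pH − pKa = 7.50 − 7.5003 = -0.0003. [A⁻]/[HA] = 10^(-0.0003) = 0.999

[A⁻]/[HA] = 0.999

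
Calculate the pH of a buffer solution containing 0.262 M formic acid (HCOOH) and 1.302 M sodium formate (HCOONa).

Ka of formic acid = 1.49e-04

pKa = -log(1.49e-04) = 3.83. pH = pKa + log([A⁻]/[HA]) = 3.83 + log(1.302/0.262)

pH = 4.52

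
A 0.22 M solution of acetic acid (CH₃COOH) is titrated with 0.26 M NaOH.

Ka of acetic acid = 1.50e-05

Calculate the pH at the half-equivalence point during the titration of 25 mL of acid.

At half-equivalence [HA] = [A⁻], so Henderson-Hasselbalch gives pH = pKa = -log(1.50e-05) = 4.82.

pH = pKa = 4.82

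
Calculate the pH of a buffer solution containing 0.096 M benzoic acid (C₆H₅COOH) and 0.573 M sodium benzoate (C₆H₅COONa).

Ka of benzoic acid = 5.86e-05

pKa = -log(5.86e-05) = 4.23. pH = pKa + log([A⁻]/[HA]) = 4.23 + log(0.573/0.096)

pH = 5.01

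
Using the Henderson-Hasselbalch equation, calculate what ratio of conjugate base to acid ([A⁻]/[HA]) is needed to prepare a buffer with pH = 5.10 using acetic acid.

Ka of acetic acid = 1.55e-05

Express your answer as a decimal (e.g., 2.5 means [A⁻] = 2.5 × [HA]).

pKa = -log(1.55e-05) = 4.8097. pH = pKa + log([A⁻]/[HA]), so log([A⁻]/[HA]) = pH − pKa = 5.10 − 4.8097 = 0.2903. [A⁻]/[HA] = 10^(0.2903) = 1.95

[A⁻]/[HA] = 1.95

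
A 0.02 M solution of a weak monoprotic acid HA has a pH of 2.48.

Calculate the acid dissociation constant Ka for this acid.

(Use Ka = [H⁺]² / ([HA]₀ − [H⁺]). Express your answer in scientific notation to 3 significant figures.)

[H⁺] = 10^(−pH) = 10^(−2.48) = 3.311e-03 M. For HA ⇌ H⁺ + A⁻, Ka = [H⁺][A⁻]/[HA] = [H⁺]² / ([HA]₀ − [H⁺]) = (3.311e-03)² / (0.02 − 3.311e-03) = 6.57e-04.

K_a = 6.57e-04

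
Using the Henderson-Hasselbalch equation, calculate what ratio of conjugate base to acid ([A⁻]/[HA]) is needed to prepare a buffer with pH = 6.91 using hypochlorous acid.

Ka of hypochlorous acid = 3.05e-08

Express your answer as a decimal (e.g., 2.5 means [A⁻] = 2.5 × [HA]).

pKa = -log(3.05e-08) = 7.5157. pH = pKa + log([A⁻]/[HA]), so log([A⁻]/[HA]) = pH − pKa = 6.91 − 7.5157 = -0.6057. [A⁻]/[HA] = 10^(-0.6057) = 0.248

[A⁻]/[HA] = 0.248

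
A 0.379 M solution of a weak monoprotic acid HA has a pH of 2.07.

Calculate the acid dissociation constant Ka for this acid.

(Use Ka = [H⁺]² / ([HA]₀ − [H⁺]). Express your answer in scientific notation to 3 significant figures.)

[H⁺] = 10^(−pH) = 10^(−2.07) = 8.511e-03 M. For HA ⇌ H⁺ + A⁻, Ka = [H⁺][A⁻]/[HA] = [H⁺]² / ([HA]₀ − [H⁺]) = (8.511e-03)² / (0.379 − 8.511e-03) = 1.96e-04.

K_a = 1.96e-04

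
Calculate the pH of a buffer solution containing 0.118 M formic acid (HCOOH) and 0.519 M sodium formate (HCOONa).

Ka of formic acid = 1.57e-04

pKa = -log(1.57e-04) = 3.80. pH = pKa + log([A⁻]/[HA]) = 3.80 + log(0.519/0.118)

pH = 4.45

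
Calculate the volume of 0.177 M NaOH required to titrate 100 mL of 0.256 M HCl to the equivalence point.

At equivalence: moles acid = moles base. moles HCl = 0.256 × 100/1000 = 0.0256 mol. V_base = moles / 0.177 × 1000 = 144.6 mL.

V_{base} = 144.6 mL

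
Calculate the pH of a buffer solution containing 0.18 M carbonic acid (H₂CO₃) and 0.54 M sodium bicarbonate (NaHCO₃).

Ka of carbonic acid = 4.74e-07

pKa = -log(4.74e-07) = 6.32. pH = pKa + log([A⁻]/[HA]) = 6.32 + log(0.54/0.18)

pH = 6.80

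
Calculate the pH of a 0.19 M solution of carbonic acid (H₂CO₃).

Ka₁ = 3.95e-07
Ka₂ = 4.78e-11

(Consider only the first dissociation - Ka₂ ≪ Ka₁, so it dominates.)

First dissociation dominates. From Ka₁ = [H⁺][HA⁻]/[H₂A], x² + Ka₁·x − Ka₁·C = 0 with C = 0.19 M and Ka₁ = 3.95e-07. Solving: [H⁺] = (−Ka₁ + √(Ka₁² + 4·Ka₁·C)) / 2 = 2.7376e-04 M. pH = -log(2.7376e-04) = 3.56.

pH = 3.56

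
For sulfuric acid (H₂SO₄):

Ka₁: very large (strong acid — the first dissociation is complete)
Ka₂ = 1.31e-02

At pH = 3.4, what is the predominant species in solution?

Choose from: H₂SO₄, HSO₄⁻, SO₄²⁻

The first dissociation is complete, so H₂SO₄ itself is never the predominant species in water; pKa₂ = -log(1.31e-02) = 1.88. For a polyprotic acid the predominant species crosses at each pKa: below pKa_n the protonated form dominates, above it the deprotonated form does. At pH = 3.4, the predominant species is SO₄²⁻.

SO₄²⁻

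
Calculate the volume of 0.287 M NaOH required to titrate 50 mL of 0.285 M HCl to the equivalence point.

At equivalence: moles acid = moles base. moles HCl = 0.285 × 50/1000 = 0.01425 mol. V_base = moles / 0.287 × 1000 = 49.7 mL.

V_{base} = 49.7 mL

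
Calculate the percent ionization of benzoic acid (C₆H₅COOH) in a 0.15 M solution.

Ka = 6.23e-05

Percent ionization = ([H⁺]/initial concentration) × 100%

Using Ka equilibrium: x² + Ka×x - Ka×C = 0. Solving: [H⁺] = 3.0260e-03. Percent = (3.0260e-03/0.15) × 100

Percent ionization = 2.02%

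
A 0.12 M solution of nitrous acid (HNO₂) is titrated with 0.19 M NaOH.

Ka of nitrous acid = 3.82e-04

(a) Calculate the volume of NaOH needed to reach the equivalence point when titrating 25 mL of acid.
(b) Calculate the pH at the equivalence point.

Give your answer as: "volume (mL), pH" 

moles acid = 0.12 × 25/1000 = 0.003 mol; V_base = moles/0.19 × 1000 = 15.8 mL. At equivalence only the conjugate base is present: [A⁻] = 0.003/0.041 = 7.3548e-02 M. Kb = Kw/Ka = 2.62e-11; [OH⁻] = √(Kb × [A⁻]) = 1.3876e-06; pOH = 5.86; pH = 14 - pOH = 8.14.

V = 15.8 mL, pH = 8.14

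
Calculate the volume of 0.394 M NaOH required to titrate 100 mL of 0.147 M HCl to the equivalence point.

At equivalence: moles acid = moles base. moles HCl = 0.147 × 100/1000 = 0.0147 mol. V_base = moles / 0.394 × 1000 = 37.3 mL.

V_{base} = 37.3 mL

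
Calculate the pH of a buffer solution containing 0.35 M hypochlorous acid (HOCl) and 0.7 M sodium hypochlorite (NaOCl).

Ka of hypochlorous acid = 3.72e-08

pKa = -log(3.72e-08) = 7.43. pH = pKa + log([A⁻]/[HA]) = 7.43 + log(0.7/0.35)

pH = 7.73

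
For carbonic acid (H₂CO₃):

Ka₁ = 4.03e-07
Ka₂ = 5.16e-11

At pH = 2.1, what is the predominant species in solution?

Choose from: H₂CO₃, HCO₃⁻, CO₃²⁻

pKa₁ = 6.39, pKa₂ = 10.29. For a polyprotic acid the predominant species crosses at each pKa: below pKa_n the protonated form dominates, above it the deprotonated form does. At pH = 2.1, the predominant species is H₂CO₃.

H₂CO₃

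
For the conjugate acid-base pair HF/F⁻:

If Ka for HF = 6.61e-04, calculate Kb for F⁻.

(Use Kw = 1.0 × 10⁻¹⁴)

For a conjugate pair Ka × Kb = Kw, so Kb = Kw/Ka = 1.0 × 10⁻¹⁴ / 6.61e-04 = 1.51e-11.

K_b = 1.51e-11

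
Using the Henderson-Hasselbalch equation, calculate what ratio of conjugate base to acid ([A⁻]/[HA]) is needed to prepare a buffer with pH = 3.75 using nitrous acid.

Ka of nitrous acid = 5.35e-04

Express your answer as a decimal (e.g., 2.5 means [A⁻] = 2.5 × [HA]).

pKa = -log(5.35e-04) = 3.2716. pH = pKa + log([A⁻]/[HA]), so log([A⁻]/[HA]) = pH − pKa = 3.75 − 3.2716 = 0.4784. [A⁻]/[HA] = 10^(0.4784) = 3.01

[A⁻]/[HA] = 3.01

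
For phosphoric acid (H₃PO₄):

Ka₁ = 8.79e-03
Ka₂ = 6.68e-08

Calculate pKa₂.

pKa₂ = -log(Ka₂) = -log(6.68e-08) = 7.18.

pK_{a2} = 7.18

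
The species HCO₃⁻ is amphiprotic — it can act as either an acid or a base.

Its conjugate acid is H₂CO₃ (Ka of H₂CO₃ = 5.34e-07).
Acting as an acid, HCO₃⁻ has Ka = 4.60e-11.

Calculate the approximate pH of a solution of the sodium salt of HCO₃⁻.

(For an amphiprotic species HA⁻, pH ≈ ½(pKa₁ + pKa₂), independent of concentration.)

pKa₁ = -log(5.34e-07) = 6.27; pKa₂ = -log(4.60e-11) = 10.34. For an amphiprotic species, pH ≈ ½(pKa₁ + pKa₂) = ½(6.27 + 10.34) = 8.30.

pH = 8.30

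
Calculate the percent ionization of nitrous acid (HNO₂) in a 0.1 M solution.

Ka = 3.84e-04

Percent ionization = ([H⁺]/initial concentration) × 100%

Using Ka equilibrium: x² + Ka×x - Ka×C = 0. Solving: [H⁺] = 6.0077e-03. Percent = (6.0077e-03/0.1) × 100

Percent ionization = 6.01%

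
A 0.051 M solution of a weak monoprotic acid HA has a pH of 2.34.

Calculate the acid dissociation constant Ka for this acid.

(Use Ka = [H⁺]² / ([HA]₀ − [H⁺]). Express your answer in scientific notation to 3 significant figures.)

[H⁺] = 10^(−pH) = 10^(−2.34) = 4.571e-03 M. For HA ⇌ H⁺ + A⁻, Ka = [H⁺][A⁻]/[HA] = [H⁺]² / ([HA]₀ − [H⁺]) = (4.571e-03)² / (0.051 − 4.571e-03) = 4.50e-04.

K_a = 4.50e-04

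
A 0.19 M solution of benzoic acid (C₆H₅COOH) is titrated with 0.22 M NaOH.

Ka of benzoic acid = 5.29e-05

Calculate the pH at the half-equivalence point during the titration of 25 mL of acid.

At half-equivalence [HA] = [A⁻], so Henderson-Hasselbalch gives pH = pKa = -log(5.29e-05) = 4.28.

pH = pKa = 4.28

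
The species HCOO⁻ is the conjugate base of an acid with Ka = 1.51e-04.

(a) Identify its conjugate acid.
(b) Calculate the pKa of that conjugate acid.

(a) The conjugate acid is formed by adding one H⁺ to HCOO⁻, giving HCOOH. (b) pKa = -log(Ka) = -log(1.51e-04) = 3.82.

Conjugate acid: HCOOH; pK_a = 3.82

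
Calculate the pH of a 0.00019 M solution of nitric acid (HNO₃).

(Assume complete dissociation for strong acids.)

[H⁺] = 0.00019 M for strong acid. pH = -log[H⁺] = -log(0.00019)

pH = 3.72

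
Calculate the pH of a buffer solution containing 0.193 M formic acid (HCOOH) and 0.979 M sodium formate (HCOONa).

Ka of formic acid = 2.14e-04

pKa = -log(2.14e-04) = 3.67. pH = pKa + log([A⁻]/[HA]) = 3.67 + log(0.979/0.193)

pH = 4.37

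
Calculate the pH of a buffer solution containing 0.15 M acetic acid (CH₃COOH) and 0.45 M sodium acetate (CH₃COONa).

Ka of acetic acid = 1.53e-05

pKa = -log(1.53e-05) = 4.82. pH = pKa + log([A⁻]/[HA]) = 4.82 + log(0.45/0.15)

pH = 5.29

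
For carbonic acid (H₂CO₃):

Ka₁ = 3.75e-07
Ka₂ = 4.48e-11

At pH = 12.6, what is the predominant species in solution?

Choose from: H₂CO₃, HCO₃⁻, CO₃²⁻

pKa₁ = 6.43, pKa₂ = 10.35. For a polyprotic acid the predominant species crosses at each pKa: below pKa_n the protonated form dominates, above it the deprotonated form does. At pH = 12.6, the predominant species is CO₃²⁻.

CO₃²⁻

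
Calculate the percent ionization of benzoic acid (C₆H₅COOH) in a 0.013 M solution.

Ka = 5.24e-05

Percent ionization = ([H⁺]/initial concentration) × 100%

Using Ka equilibrium: x² + Ka×x - Ka×C = 0. Solving: [H⁺] = 7.9956e-04. Percent = (7.9956e-04/0.013) × 100

Percent ionization = 6.15%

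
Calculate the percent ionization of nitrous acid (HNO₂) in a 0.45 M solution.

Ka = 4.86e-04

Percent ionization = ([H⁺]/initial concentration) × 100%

Using Ka equilibrium: x² + Ka×x - Ka×C = 0. Solving: [H⁺] = 1.4548e-02. Percent = (1.4548e-02/0.45) × 100

Percent ionization = 3.23%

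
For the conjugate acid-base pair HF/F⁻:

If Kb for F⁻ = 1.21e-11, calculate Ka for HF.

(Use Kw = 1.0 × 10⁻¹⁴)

For a conjugate pair Ka × Kb = Kw, so Ka = Kw/Kb = 1.0 × 10⁻¹⁴ / 1.21e-11 = 8.26e-04.

K_a = 8.26e-04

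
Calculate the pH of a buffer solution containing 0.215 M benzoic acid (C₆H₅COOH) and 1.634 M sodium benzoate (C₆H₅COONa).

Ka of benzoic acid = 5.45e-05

pKa = -log(5.45e-05) = 4.26. pH = pKa + log([A⁻]/[HA]) = 4.26 + log(1.634/0.215)

pH = 5.14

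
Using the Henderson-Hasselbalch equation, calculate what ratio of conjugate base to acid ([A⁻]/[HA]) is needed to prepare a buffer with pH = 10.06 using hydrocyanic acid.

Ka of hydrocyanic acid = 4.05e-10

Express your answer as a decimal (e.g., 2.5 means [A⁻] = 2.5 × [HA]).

pKa = -log(4.05e-10) = 9.3925. pH = pKa + log([A⁻]/[HA]), so log([A⁻]/[HA]) = pH − pKa = 10.06 − 9.3925 = 0.6675. [A⁻]/[HA] = 10^(0.6675) = 4.65

[A⁻]/[HA] = 4.65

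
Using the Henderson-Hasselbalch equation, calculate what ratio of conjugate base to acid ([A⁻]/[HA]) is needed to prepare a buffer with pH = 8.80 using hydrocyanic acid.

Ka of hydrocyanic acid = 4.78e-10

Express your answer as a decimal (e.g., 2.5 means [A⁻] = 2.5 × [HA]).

pKa = -log(4.78e-10) = 9.3206. pH = pKa + log([A⁻]/[HA]), so log([A⁻]/[HA]) = pH − pKa = 8.80 − 9.3206 = -0.5206. [A⁻]/[HA] = 10^(-0.5206) = 0.302

[A⁻]/[HA] = 0.302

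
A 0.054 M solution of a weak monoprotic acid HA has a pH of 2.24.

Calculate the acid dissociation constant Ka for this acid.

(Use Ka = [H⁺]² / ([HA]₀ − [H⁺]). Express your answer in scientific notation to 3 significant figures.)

[H⁺] = 10^(−pH) = 10^(−2.24) = 5.754e-03 M. For HA ⇌ H⁺ + A⁻, Ka = [H⁺][A⁻]/[HA] = [H⁺]² / ([HA]₀ − [H⁺]) = (5.754e-03)² / (0.054 − 5.754e-03) = 6.86e-04.

K_a = 6.86e-04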